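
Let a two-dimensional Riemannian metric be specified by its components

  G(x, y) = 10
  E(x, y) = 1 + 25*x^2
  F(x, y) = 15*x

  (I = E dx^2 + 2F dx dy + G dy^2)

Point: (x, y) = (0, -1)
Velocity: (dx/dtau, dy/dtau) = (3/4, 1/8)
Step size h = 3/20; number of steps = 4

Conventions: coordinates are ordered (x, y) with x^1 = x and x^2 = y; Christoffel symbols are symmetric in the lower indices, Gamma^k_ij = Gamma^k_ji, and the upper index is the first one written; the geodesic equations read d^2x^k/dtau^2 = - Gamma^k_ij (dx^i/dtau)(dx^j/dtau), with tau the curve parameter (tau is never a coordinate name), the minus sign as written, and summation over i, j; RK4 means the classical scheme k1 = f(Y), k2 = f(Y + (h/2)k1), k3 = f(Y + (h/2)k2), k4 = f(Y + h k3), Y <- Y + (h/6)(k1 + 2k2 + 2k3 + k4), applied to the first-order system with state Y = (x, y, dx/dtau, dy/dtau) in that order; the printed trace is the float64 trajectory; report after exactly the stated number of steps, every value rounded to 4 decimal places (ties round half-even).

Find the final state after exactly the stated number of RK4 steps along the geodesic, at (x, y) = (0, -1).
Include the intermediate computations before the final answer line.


f(Y) = (dx/dtau, dy/dtau, -Gamma^x_ij Y'^i Y'^j, -Gamma^y_ij Y'^i Y'^j) with the Gammas evaluated at the stage position; h = 0.150000; intermediate values shown to 6 dp
step 0: x = 0.0000, y = -1.0000, dx/dtau = 0.7500, dy/dtau = 0.1250
step 1:
  k1: at (x, y) = (0.000000, -1.000000), (dx/dtau, dy/dtau) = (0.750000, 0.125000); Gamma_xxx = 0.000000, Gamma_xxy = 0.000000, Gamma_xyy = 0.000000, Gamma_yxx = 1.500000, Gamma_yxy = 0.000000, Gamma_yyy = 0.000000; k1 = (0.750000, 0.125000, 0.000000, -0.843750)
  k2: at (x, y) = (0.056250, -0.990625), (dx/dtau, dy/dtau) = (0.750000, 0.061719); Gamma_xxx = 0.139521, Gamma_xxy = 0.000000, Gamma_xyy = 0.000000, Gamma_yxx = 1.488228, Gamma_yxy = 0.000000, Gamma_yyy = 0.000000; k2 = (0.750000, 0.061719, -0.078481, -0.837128)
  k3: at (x, y) = (0.056250, -0.995371), (dx/dtau, dy/dtau) = (0.744114, 0.062215); Gamma_xxx = 0.139521, Gamma_xxy = 0.000000, Gamma_xyy = 0.000000, Gamma_yxx = 1.488228, Gamma_yxy = 0.000000, Gamma_yyy = 0.000000; k3 = (0.744114, 0.062215, -0.077254, -0.824040)
  k4: at (x, y) = (0.111617, -0.990668), (dx/dtau, dy/dtau) = (0.738412, 0.001394); Gamma_xxx = 0.270614, Gamma_xxy = 0.000000, Gamma_xyy = 0.000000, Gamma_yxx = 1.454692, Gamma_yxy = 0.000000, Gamma_yyy = 0.000000; k4 = (0.738412, 0.001394, -0.147553, -0.793174)
  Y <- Y + (h/6)(k1 + 2k2 + 2k3 + k4): x = 0.1119, y = -0.9906, dx/dtau = 0.7385, dy/dtau = 0.0010
step 2:
  k1: at (x, y) = (0.111916, -0.990643), (dx/dtau, dy/dtau) = (0.738524, 0.001018); Gamma_xxx = 0.271295, Gamma_xxy = 0.000000, Gamma_xyy = 0.000000, Gamma_yxx = 1.454457, Gamma_yxy = 0.000000, Gamma_yyy = 0.000000; k1 = (0.738524, 0.001018, -0.147969, -0.793287)
  k2: at (x, y) = (0.167305, -0.990567), (dx/dtau, dy/dtau) = (0.727427, -0.058478); Gamma_xxx = 0.390908, Gamma_xxy = 0.000000, Gamma_xyy = 0.000000, Gamma_yxx = 1.401898, Gamma_yxy = 0.000000, Gamma_yyy = 0.000000; k2 = (0.727427, -0.058478, -0.206849, -0.741814)
  k3: at (x, y) = (0.166473, -0.995029), (dx/dtau, dy/dtau) = (0.723011, -0.054618); Gamma_xxx = 0.389216, Gamma_xxy = 0.000000, Gamma_xyy = 0.000000, Gamma_yxx = 1.402809, Gamma_yxy = 0.000000, Gamma_yyy = 0.000000; k3 = (0.723011, -0.054618, -0.203461, -0.733311)
  k4: at (x, y) = (0.220368, -0.998836), (dx/dtau, dy/dtau) = (0.708005, -0.108978); Gamma_xxx = 0.491276, Gamma_xxy = 0.000000, Gamma_xyy = 0.000000, Gamma_yxx = 1.337608, Gamma_yxy = 0.000000, Gamma_yyy = 0.000000; k4 = (0.708005, -0.108978, -0.246263, -0.670505)
  Y <- Y + (h/6)(k1 + 2k2 + 2k3 + k4): x = 0.2206, y = -0.9990, dx/dtau = 0.7082, dy/dtau = -0.1093
step 3:
  k1: at (x, y) = (0.220601, -0.998997), (dx/dtau, dy/dtau) = (0.708153, -0.109333); Gamma_xxx = 0.491684, Gamma_xxy = 0.000000, Gamma_xyy = 0.000000, Gamma_yxx = 1.337301, Gamma_yxy = 0.000000, Gamma_yyy = 0.000000; k1 = (0.708153, -0.109333, -0.246570, -0.670631)
  k2: at (x, y) = (0.273713, -1.007197), (dx/dtau, dy/dtau) = (0.689660, -0.159630); Gamma_xxx = 0.576336, Gamma_xxy = 0.000000, Gamma_xyy = 0.000000, Gamma_yxx = 1.263374, Gamma_yxy = 0.000000, Gamma_yyy = 0.000000; k2 = (0.689660, -0.159630, -0.274123, -0.600901)
  k3: at (x, y) = (0.272326, -1.010969), (dx/dtau, dy/dtau) = (0.687594, -0.154400); Gamma_xxx = 0.574331, Gamma_xxy = 0.000000, Gamma_xyy = 0.000000, Gamma_yxx = 1.265392, Gamma_yxy = 0.000000, Gamma_yyy = 0.000000; k3 = (0.687594, -0.154400, -0.271535, -0.598259)
  k4: at (x, y) = (0.323740, -1.022157), (dx/dtau, dy/dtau) = (0.667423, -0.199071); Gamma_xxx = 0.641314, Gamma_xxy = 0.000000, Gamma_xyy = 0.000000, Gamma_yxx = 1.188571, Gamma_yxy = 0.000000, Gamma_yyy = 0.000000; k4 = (0.667423, -0.199071, -0.285675, -0.529453)
  Y <- Y + (h/6)(k1 + 2k2 + 2k3 + k4): x = 0.3239, y = -1.0224, dx/dtau = 0.6676, dy/dtau = -0.1993
step 4:
  k1: at (x, y) = (0.323853, -1.022409), (dx/dtau, dy/dtau) = (0.667564, -0.199293); Gamma_xxx = 0.641445, Gamma_xxy = 0.000000, Gamma_xyy = 0.000000, Gamma_yxx = 1.188399, Gamma_yxy = 0.000000, Gamma_yyy = 0.000000; k1 = (0.667564, -0.199293, -0.285855, -0.529600)
  k2: at (x, y) = (0.373921, -1.037356), (dx/dtau, dy/dtau) = (0.646125, -0.239013); Gamma_xxx = 0.692681, Gamma_xxy = 0.000000, Gamma_xyy = 0.000000, Gamma_yxx = 1.111489, Gamma_yxy = 0.000000, Gamma_yyy = 0.000000; k2 = (0.646125, -0.239013, -0.289179, -0.464022)
  k3: at (x, y) = (0.372313, -1.040335), (dx/dtau, dy/dtau) = (0.645876, -0.234094); Gamma_xxx = 0.691239, Gamma_xxy = 0.000000, Gamma_xyy = 0.000000, Gamma_yxx = 1.113965, Gamma_yxy = 0.000000, Gamma_yyy = 0.000000; k3 = (0.645876, -0.234094, -0.288354, -0.464696)
  k4: at (x, y) = (0.420735, -1.057523), (dx/dtau, dy/dtau) = (0.624311, -0.268997); Gamma_xxx = 0.729154, Gamma_xxy = 0.000000, Gamma_xyy = 0.000000, Gamma_yxx = 1.039830, Gamma_yxy = 0.000000, Gamma_yyy = 0.000000; k4 = (0.624311, -0.268997, -0.284198, -0.405288)
  Y <- Y + (h/6)(k1 + 2k2 + 2k3 + k4): x = 0.4208, y = -1.0578, dx/dtau = 0.6244, dy/dtau = -0.2691

Answer: x = 0.4208, y = -1.0578, dx/dtau = 0.6244, dy/dtau = -0.2691


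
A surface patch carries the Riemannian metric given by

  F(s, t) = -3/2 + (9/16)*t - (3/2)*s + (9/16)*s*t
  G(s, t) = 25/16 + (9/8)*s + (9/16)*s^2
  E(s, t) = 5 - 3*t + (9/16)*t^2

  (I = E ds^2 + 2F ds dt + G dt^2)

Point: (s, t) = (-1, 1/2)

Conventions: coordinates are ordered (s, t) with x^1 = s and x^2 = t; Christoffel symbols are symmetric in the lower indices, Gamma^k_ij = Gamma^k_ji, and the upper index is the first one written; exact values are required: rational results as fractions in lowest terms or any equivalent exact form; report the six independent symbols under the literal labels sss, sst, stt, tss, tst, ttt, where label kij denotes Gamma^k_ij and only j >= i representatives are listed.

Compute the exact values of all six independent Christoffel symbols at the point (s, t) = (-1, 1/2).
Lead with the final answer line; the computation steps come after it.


Answer: Gamma_sss = 0, Gamma_sst = -78/233, Gamma_stt = 0, Gamma_tss = 0, Gamma_tst = 0, Gamma_ttt = 0

E = 233/64, F = 0, G = 1 at the point
E_s = 0, E_t = -39/16, F_s = -39/32, F_t = 0, G_s = 0, G_t = 0
EG - F^2 = 233/64;  g^inv = (64/233) * [[1, 0], [0, 233/64]]
first-kind symbols [ij,l] = (1/2)(d_i g_jl + d_j g_il - d_l g_ij): [ss,s] = E_s/2 = 0, [ss,t] = F_s - E_t/2 = 0, [st,s] = E_t/2 = -39/32, [st,t] = G_s/2 = 0, [tt,s] = F_t - G_s/2 = 0, [tt,t] = G_t/2 = 0
Gamma^s_ij = (G*[ij,s] - F*[ij,t])/(EG - F^2), Gamma^t_ij = (E*[ij,t] - F*[ij,s])/(EG - F^2)


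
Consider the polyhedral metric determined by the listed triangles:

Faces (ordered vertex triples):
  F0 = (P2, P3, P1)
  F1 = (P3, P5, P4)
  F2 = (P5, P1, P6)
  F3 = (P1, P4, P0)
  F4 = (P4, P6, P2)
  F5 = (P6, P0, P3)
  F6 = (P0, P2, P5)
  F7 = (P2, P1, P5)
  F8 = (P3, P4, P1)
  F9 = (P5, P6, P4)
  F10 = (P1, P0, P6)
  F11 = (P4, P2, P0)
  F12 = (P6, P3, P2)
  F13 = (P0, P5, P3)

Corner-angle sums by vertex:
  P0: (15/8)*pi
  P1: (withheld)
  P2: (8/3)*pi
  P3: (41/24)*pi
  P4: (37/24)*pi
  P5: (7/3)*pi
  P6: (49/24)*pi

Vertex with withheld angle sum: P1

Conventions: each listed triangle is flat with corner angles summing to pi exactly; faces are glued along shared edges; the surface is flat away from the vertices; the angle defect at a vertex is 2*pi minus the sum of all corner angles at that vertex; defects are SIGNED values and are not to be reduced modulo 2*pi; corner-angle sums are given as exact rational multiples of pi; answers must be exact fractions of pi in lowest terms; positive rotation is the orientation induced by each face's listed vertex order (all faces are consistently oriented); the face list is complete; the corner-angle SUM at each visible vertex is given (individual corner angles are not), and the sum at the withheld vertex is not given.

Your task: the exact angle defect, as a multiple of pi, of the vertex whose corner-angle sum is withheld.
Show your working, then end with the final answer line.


V = 7, E = 21, F = 14; chi = V - E + F = 0
Gauss-Bonnet: total defect = 2*pi*chi = 0; visible defects sum to -pi/6

Answer: defect(P1) = pi/6


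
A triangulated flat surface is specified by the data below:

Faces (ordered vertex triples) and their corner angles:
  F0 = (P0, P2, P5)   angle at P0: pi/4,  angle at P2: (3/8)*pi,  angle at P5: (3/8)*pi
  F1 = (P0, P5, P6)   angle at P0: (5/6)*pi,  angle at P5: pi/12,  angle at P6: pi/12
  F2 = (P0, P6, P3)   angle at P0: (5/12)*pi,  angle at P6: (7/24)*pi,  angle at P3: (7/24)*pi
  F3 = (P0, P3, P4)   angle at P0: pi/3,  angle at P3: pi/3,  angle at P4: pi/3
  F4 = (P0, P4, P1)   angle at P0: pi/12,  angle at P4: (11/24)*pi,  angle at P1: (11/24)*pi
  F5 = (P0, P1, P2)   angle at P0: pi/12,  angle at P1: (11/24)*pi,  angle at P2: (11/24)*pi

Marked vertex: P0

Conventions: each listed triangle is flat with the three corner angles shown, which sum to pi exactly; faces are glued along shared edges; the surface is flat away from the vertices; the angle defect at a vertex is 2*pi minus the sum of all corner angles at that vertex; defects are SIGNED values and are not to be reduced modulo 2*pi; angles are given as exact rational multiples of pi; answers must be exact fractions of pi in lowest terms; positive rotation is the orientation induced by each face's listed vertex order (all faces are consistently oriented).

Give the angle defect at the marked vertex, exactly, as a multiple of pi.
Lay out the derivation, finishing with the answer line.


Sum of corner angles at P0: 2*pi
defect = 2*pi - 2*pi

Answer: defect(P0) = 0


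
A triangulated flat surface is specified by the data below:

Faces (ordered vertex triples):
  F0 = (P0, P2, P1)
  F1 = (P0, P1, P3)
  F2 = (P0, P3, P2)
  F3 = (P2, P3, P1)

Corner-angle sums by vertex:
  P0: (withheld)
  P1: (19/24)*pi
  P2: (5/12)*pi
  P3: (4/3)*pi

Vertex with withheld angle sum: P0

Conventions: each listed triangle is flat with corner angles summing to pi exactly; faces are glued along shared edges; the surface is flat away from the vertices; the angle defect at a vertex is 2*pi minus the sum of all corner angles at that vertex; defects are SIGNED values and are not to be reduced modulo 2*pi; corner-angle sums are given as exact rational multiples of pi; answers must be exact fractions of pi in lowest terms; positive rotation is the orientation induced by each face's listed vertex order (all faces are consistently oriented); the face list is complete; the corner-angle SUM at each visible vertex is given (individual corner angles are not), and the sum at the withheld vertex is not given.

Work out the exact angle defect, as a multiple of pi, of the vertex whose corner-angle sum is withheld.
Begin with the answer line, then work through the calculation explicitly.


Answer: defect(P0) = (13/24)*pi

V = 4, E = 6, F = 4; chi = V - E + F = 2
Gauss-Bonnet: total defect = 2*pi*chi = 4*pi; visible defects sum to (83/24)*pi


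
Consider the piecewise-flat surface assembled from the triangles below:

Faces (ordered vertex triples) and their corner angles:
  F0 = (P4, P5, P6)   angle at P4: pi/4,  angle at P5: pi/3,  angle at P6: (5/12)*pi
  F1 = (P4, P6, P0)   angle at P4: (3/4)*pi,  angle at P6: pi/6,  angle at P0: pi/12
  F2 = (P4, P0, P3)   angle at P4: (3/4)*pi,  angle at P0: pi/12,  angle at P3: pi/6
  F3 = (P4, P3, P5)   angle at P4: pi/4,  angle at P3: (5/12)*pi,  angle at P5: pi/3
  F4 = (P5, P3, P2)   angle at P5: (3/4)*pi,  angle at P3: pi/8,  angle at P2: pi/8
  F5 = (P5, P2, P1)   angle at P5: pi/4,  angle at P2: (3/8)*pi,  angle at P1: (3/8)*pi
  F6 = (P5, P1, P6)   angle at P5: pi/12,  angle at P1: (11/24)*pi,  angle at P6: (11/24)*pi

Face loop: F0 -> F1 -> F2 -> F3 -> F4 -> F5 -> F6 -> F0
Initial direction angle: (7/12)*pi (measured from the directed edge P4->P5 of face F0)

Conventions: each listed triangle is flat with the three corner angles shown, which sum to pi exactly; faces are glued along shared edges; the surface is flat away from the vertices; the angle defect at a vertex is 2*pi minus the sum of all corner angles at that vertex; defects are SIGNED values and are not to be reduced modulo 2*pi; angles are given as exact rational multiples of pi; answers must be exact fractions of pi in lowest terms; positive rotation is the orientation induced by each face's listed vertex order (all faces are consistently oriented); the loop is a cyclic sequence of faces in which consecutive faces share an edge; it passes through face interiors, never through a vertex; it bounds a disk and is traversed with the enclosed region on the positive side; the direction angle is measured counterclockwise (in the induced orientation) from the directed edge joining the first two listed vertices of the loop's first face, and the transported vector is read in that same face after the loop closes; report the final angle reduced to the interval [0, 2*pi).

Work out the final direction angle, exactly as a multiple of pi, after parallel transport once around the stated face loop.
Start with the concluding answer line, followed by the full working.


Answer: final direction angle = (5/6)*pi

enclosed vertex P4: corner angles sum to 2*pi, defect = 2*pi - 2*pi = 0
enclosed vertex P5: corner angles sum to (7/4)*pi, defect = 2*pi - (7/4)*pi = pi/4
adding the enclosed defects to the starting angle (mod 2*pi, induced orientation) gives the holonomy
final angle = (7/12)*pi + pi/4 = (5/6)*pi (mod 2*pi)


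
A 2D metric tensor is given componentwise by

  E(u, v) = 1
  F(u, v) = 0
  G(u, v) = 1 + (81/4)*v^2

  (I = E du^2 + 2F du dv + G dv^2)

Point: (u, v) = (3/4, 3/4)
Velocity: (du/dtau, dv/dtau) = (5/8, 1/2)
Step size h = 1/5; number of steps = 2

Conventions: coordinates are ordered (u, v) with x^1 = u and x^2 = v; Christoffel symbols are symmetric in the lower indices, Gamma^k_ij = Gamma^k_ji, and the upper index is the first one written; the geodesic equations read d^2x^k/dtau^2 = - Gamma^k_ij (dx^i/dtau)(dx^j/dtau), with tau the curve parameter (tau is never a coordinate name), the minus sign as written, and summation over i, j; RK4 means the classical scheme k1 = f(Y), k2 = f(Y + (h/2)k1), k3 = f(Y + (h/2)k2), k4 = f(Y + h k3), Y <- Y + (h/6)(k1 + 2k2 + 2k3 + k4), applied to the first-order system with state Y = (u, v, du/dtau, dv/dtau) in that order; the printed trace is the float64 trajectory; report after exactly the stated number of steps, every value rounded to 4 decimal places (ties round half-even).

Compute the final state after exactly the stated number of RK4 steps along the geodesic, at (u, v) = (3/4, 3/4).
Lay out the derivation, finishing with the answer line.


f(Y) = (du/dtau, dv/dtau, -Gamma^u_ij Y'^i Y'^j, -Gamma^v_ij Y'^i Y'^j) with the Gammas evaluated at the stage position; h = 0.200000; intermediate values shown to 6 dp
step 0: u = 0.7500, v = 0.7500, du/dtau = 0.6250, dv/dtau = 0.5000
step 1:
  k1: at (u, v) = (0.750000, 0.750000), (du/dtau, dv/dtau) = (0.625000, 0.500000); Gamma_uuu = 0.000000, Gamma_uuv = 0.000000, Gamma_uvv = 0.000000, Gamma_vuu = 0.000000, Gamma_vuv = 0.000000, Gamma_vvv = 1.225725; k1 = (0.625000, 0.500000, 0.000000, -0.306431)
  k2: at (u, v) = (0.812500, 0.800000), (du/dtau, dv/dtau) = (0.625000, 0.469357); Gamma_uuu = 0.000000, Gamma_uuv = 0.000000, Gamma_uvv = 0.000000, Gamma_vuu = 0.000000, Gamma_vuv = 0.000000, Gamma_vvv = 1.160458; k2 = (0.625000, 0.469357, 0.000000, -0.255644)
  k3: at (u, v) = (0.812500, 0.796936), (du/dtau, dv/dtau) = (0.625000, 0.474436); Gamma_uuu = 0.000000, Gamma_uuv = 0.000000, Gamma_uvv = 0.000000, Gamma_vuu = 0.000000, Gamma_vuv = 0.000000, Gamma_vvv = 1.164278; k3 = (0.625000, 0.474436, 0.000000, -0.262066)
  k4: at (u, v) = (0.875000, 0.844887), (du/dtau, dv/dtau) = (0.625000, 0.447587); Gamma_uuu = 0.000000, Gamma_uuv = 0.000000, Gamma_uvv = 0.000000, Gamma_vuu = 0.000000, Gamma_vuv = 0.000000, Gamma_vvv = 1.107008; k4 = (0.625000, 0.447587, 0.000000, -0.221771)
  Y <- Y + (h/6)(k1 + 2k2 + 2k3 + k4): u = 0.8750, v = 0.8445, du/dtau = 0.6250, dv/dtau = 0.4479
step 2:
  k1: at (u, v) = (0.875000, 0.844506), (du/dtau, dv/dtau) = (0.625000, 0.447879); Gamma_uuu = 0.000000, Gamma_uuv = 0.000000, Gamma_uvv = 0.000000, Gamma_vuu = 0.000000, Gamma_vuv = 0.000000, Gamma_vvv = 1.107443; k1 = (0.625000, 0.447879, 0.000000, -0.222148)
  k2: at (u, v) = (0.937500, 0.889294), (du/dtau, dv/dtau) = (0.625000, 0.425664); Gamma_uuu = 0.000000, Gamma_uuv = 0.000000, Gamma_uvv = 0.000000, Gamma_vuu = 0.000000, Gamma_vuv = 0.000000, Gamma_vvv = 1.058398; k2 = (0.625000, 0.425664, 0.000000, -0.191771)
  k3: at (u, v) = (0.937500, 0.887072), (du/dtau, dv/dtau) = (0.625000, 0.428702); Gamma_uuu = 0.000000, Gamma_uuv = 0.000000, Gamma_uvv = 0.000000, Gamma_vuu = 0.000000, Gamma_vuv = 0.000000, Gamma_vvv = 1.060736; k3 = (0.625000, 0.428702, 0.000000, -0.194948)
  k4: at (u, v) = (1.000000, 0.930246), (du/dtau, dv/dtau) = (0.625000, 0.408890); Gamma_uuu = 0.000000, Gamma_uuv = 0.000000, Gamma_uvv = 0.000000, Gamma_vuu = 0.000000, Gamma_vuv = 0.000000, Gamma_vvv = 1.016951; k4 = (0.625000, 0.408890, 0.000000, -0.170025)
  Y <- Y + (h/6)(k1 + 2k2 + 2k3 + k4): u = 1.0000, v = 0.9300, du/dtau = 0.6250, dv/dtau = 0.4090

Answer: u = 1.0000, v = 0.9300, du/dtau = 0.6250, dv/dtau = 0.4090


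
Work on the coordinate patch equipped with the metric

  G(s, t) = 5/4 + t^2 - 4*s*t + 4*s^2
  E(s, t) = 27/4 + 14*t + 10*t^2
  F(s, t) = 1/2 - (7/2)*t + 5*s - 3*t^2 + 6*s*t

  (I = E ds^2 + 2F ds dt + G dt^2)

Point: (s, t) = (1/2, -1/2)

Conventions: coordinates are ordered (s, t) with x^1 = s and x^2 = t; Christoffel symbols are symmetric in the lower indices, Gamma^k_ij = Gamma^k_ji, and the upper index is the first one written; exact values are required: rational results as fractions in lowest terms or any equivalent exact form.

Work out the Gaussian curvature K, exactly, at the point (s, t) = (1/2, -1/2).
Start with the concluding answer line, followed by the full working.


Answer: K = -560/169

E = 9/4, F = 5/2, G = 7/2, EG - F^2 = 13/8 at the point
E_s = 0, E_t = 4, F_s = 2, F_t = 5/2, G_s = 6, G_t = -3
E_tt = 20, F_st = 6, G_ss = 8
Evaluate Brioschi's two determinant matrices M1, M2 and divide by (EG - F^2)^2.
M1 = [[-E_tt/2 + F_st - G_ss/2, E_s/2, F_s - E_t/2], [F_t - G_s/2, E, F], [G_t/2, F, G]] = [[-8, 0, 0], [-1/2, 9/4, 5/2], [-3/2, 5/2, 7/2]]; det M1 = -13
M2 = [[0, E_t/2, G_s/2], [E_t/2, E, F], [G_s/2, F, G]] = [[0, 2, 3], [2, 9/4, 5/2], [3, 5/2, 7/2]]; det M2 = -17/4
det M1 - det M2 = -35/4; K = -35/4 / (13/8)^2 = -560/169


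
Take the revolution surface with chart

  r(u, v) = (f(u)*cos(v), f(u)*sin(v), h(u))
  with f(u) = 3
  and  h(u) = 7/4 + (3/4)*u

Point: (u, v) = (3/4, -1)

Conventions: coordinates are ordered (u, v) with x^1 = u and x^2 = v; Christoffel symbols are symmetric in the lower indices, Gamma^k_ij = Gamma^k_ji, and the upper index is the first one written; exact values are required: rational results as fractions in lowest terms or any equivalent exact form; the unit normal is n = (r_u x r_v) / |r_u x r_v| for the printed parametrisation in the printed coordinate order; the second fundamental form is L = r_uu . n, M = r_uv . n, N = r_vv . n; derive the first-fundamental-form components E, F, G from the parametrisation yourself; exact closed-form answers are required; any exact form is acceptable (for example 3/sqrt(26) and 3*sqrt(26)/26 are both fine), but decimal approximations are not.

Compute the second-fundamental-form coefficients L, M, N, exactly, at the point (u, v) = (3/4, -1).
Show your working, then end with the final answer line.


f = 3, f' = 0, f'' = 0, h' = 3/4, h'' = 0
E = 9/16, F = 0, G = 9; answer radicand W^2 = 9/16
unnormalised second-form numerators: l = 0, m = 0, n = 9/4; L = l/sqrt(9/16), and similarly M = m/sqrt(W^2), N = n/sqrt(W^2)

Answer: L = 0, M = 0, N = 3


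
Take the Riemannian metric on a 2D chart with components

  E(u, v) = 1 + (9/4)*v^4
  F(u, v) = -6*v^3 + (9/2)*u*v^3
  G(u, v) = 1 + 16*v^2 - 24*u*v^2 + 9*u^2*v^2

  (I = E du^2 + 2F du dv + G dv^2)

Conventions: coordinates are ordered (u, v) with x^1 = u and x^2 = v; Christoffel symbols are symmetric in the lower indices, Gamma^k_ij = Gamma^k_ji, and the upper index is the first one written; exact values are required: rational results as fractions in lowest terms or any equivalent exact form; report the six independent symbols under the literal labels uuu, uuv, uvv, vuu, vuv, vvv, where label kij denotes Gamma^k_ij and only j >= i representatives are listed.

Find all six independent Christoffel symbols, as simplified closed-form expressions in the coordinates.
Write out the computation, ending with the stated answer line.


E = 1 + (9/4)*v^4; F = -6*v^3 + (9/2)*u*v^3; G = 1 + 16*v^2 - 24*u*v^2 + 9*u^2*v^2
Gamma^k_ij = (1/2) g^{kl} (d_i g_jl + d_j g_il - d_l g_ij), with g^inv = (1/(EG-F^2)) [[G, -F], [-F, E]]
first partials: E_u = 0, E_v = 9*v^3, F_u = (9/2)*v^3, F_v = -18*v^2 + (27/2)*u*v^2, G_u = -24*v^2 + 18*u*v^2, G_v = 32*v - 48*u*v + 18*u^2*v
D = EG - F^2 = 1 + 16*v^2 - 24*u*v^2 + (9/4)*v^4 + 9*u^2*v^2
expanded: Gamma^u_uu = (G E_u - 2F F_u + F E_v)/(2D), Gamma^u_uv = (G E_v - F G_u)/(2D), Gamma^u_vv = (2G F_v - G G_u - F G_v)/(2D), Gamma^v_uu = (2E F_u - E E_v - F E_u)/(2D), Gamma^v_uv = (E G_u - F E_v)/(2D), Gamma^v_vv = (E G_v - 2F F_v + F G_u)/(2D); substitute and cancel common factors

Answer: Gamma_uuu = 0, Gamma_uuv = 18*v^3/(36*u^2*v^2 - 96*u*v^2 + 9*v^4 + 64*v^2 + 4), Gamma_uvv = (18*u*v^2 - 24*v^2)/(36*u^2*v^2 - 96*u*v^2 + 9*v^4 + 64*v^2 + 4), Gamma_vuu = 0, Gamma_vuv = (36*u*v^2 - 48*v^2)/(36*u^2*v^2 - 96*u*v^2 + 9*v^4 + 64*v^2 + 4), Gamma_vvv = (36*u^2*v - 96*u*v + 64*v)/(36*u^2*v^2 - 96*u*v^2 + 9*v^4 + 64*v^2 + 4)


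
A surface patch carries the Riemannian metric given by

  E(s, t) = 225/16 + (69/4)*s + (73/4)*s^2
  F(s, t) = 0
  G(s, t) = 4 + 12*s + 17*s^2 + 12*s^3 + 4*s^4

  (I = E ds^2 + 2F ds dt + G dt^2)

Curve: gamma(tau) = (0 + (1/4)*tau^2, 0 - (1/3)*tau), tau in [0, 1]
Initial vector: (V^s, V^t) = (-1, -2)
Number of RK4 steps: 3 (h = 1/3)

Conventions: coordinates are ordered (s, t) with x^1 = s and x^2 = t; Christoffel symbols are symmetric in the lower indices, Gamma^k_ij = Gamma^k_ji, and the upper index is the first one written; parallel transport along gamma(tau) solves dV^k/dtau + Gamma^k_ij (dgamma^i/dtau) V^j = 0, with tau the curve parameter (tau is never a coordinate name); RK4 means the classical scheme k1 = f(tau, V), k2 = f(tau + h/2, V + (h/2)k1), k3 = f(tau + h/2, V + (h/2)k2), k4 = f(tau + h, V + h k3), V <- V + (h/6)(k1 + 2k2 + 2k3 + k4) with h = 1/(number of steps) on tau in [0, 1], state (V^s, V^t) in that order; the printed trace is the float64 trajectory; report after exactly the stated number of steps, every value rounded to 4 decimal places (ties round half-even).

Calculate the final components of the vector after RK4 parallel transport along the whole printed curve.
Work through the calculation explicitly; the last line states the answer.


gamma'(tau) = ((1/2)*tau, -1/3); f(tau, V)^k = -Gamma^k_ij(gamma(tau)) gamma'^i(tau) V^j; h = 1/3; intermediate values shown to 6 dp
curve data and Christoffel symbols at the stage parameters:
  tau = 0.000000: gamma = (0.000000, 0.000000), gamma' = (0.000000, -0.333333); Gamma_sss = 0.613333, Gamma_sst = 0.000000, Gamma_stt = -0.426667, Gamma_tss = 0.000000, Gamma_tst = 1.500000, Gamma_ttt = 0.000000
  tau = 0.166667: gamma = (0.006944, -0.055556), gamma' = (0.083333, -0.333333); Gamma_sss = 0.617051, Gamma_sst = 0.000000, Gamma_stt = -0.431422, Gamma_tss = 0.000000, Gamma_tst = 1.498210, Gamma_ttt = 0.000000
  tau = 0.333333: gamma = (0.027778, -0.111111), gamma' = (0.166667, -0.333333); Gamma_sss = 0.627377, Gamma_sst = 0.000000, Gamma_stt = -0.445617, Gamma_tss = 0.000000, Gamma_tst = 1.492228, Gamma_ttt = 0.000000
  tau = 0.500000: gamma = (0.062500, -0.166667), gamma' = (0.250000, -0.333333); Gamma_sss = 0.641972, Gamma_sst = 0.000000, Gamma_stt = -0.469025, Gamma_tss = 0.000000, Gamma_tst = 1.480427, Gamma_ttt = 0.000000
  tau = 0.666667: gamma = (0.111111, -0.222222), gamma' = (0.333333, -0.333333); Gamma_sss = 0.657397, Gamma_sst = 0.000000, Gamma_stt = -0.501225, Gamma_tss = 0.000000, Gamma_tst = 1.460733, Gamma_ttt = 0.000000
  tau = 0.833333: gamma = (0.173611, -0.277778), gamma' = (0.416667, -0.333333); Gamma_sss = 0.669800, Gamma_sst = 0.000000, Gamma_stt = -0.541579, Gamma_tss = 0.000000, Gamma_tst = 1.431337, Gamma_ttt = 0.000000
  tau = 1.000000: gamma = (0.250000, -0.333333), gamma' = (0.500000, -0.333333); Gamma_sss = 0.675741, Gamma_sst = 0.000000, Gamma_stt = -0.589271, Gamma_tss = 0.000000, Gamma_tst = 1.391304, Gamma_ttt = 0.000000
step 0: V^s = -1.0000, V^t = -2.0000
step 1: k1 = (0.284444, -0.500000), k2 = (0.348581, -0.215622), k3 = (0.341216, -0.216201), k4 = (0.400452, 0.074498); V <- V + (h/6)(k1 + 2k2 + 2k3 + k4): V^s = -0.8853, V^t = -2.0716
step 2: k1 = (0.400286, 0.074862), k2 = (0.453308, 0.358147), k3 = (0.444508, 0.345034), k4 = (0.488431, 0.593774); V <- V + (h/6)(k1 + 2k2 + 2k3 + k4): V^s = -0.7362, V^t = -1.9563
step 3: k1 = (0.488176, 0.594112), k2 = (0.518043, 0.795270), k3 = (0.510602, 0.777650), k4 = (0.524582, 0.918127); V <- V + (h/6)(k1 + 2k2 + 2k3 + k4): V^s = -0.5656, V^t = -1.6976

Answer: V^s = -0.5656, V^t = -1.6976


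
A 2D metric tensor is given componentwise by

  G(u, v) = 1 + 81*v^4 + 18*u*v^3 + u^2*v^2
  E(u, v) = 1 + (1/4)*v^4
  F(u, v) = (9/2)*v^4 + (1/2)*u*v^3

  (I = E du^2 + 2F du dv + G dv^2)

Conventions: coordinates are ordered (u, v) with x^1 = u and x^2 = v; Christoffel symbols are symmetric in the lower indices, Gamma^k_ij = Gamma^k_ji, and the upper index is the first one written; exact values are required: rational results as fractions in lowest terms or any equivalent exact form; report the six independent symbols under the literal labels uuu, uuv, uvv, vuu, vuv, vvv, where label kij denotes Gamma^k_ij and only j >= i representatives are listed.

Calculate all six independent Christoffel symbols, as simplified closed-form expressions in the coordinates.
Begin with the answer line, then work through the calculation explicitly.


Answer: Gamma_uuu = 0, Gamma_uuv = 2*v^3/(4*u^2*v^2 + 72*u*v^3 + 325*v^4 + 4), Gamma_uvv = (2*u*v^2 + 36*v^3)/(4*u^2*v^2 + 72*u*v^3 + 325*v^4 + 4), Gamma_vuu = 0, Gamma_vuv = (4*u*v^2 + 36*v^3)/(4*u^2*v^2 + 72*u*v^3 + 325*v^4 + 4), Gamma_vvv = (4*u^2*v + 108*u*v^2 + 648*v^3)/(4*u^2*v^2 + 72*u*v^3 + 325*v^4 + 4)

E = 1 + (1/4)*v^4; F = (9/2)*v^4 + (1/2)*u*v^3; G = 1 + 81*v^4 + 18*u*v^3 + u^2*v^2
Gamma^k_ij = (1/2) g^{kl} (d_i g_jl + d_j g_il - d_l g_ij), with g^inv = (1/(EG-F^2)) [[G, -F], [-F, E]]
first partials: E_u = 0, E_v = v^3, F_u = (1/2)*v^3, F_v = 18*v^3 + (3/2)*u*v^2, G_u = 18*v^3 + 2*u*v^2, G_v = 324*v^3 + 54*u*v^2 + 2*u^2*v
D = EG - F^2 = 1 + (325/4)*v^4 + 18*u*v^3 + u^2*v^2
expanded: Gamma^u_uu = (G E_u - 2F F_u + F E_v)/(2D), Gamma^u_uv = (G E_v - F G_u)/(2D), Gamma^u_vv = (2G F_v - G G_u - F G_v)/(2D), Gamma^v_uu = (2E F_u - E E_v - F E_u)/(2D), Gamma^v_uv = (E G_u - F E_v)/(2D), Gamma^v_vv = (E G_v - 2F F_v + F G_u)/(2D); substitute and cancel common factors


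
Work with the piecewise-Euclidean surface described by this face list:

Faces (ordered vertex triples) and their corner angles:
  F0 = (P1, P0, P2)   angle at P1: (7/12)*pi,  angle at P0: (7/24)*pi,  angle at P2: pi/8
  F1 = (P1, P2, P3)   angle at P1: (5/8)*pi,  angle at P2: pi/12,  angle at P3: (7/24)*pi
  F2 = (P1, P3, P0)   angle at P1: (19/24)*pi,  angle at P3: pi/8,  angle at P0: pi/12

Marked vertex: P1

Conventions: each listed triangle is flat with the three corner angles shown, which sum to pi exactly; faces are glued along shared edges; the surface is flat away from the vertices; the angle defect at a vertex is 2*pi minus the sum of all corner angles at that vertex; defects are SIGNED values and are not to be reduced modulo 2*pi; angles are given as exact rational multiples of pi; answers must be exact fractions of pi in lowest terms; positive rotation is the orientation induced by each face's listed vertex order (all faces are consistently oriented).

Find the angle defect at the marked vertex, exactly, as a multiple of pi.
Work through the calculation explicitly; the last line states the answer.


Sum of corner angles at P1: 2*pi
defect = 2*pi - 2*pi

Answer: defect(P1) = 0


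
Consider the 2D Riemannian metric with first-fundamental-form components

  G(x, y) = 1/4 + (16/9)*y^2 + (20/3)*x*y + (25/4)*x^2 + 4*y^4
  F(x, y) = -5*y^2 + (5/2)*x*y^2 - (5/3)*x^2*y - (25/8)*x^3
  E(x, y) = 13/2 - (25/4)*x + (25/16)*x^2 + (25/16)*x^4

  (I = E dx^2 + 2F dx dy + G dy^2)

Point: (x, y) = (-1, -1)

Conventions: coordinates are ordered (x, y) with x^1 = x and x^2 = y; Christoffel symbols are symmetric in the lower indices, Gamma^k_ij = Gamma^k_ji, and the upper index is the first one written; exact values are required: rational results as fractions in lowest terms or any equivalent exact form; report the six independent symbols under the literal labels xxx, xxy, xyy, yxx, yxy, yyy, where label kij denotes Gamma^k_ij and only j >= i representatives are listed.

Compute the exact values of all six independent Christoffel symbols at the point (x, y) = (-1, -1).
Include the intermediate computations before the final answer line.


E = 127/8, F = -65/24, G = 341/18 at the point
E_x = -125/8, E_y = 0, F_x = -245/24, F_y = 40/3, G_x = -115/6, G_y = -236/9
EG - F^2 = 169003/576;  g^inv = (576/169003) * [[341/18, 65/24], [65/24, 127/8]]
first-kind symbols [ij,l] = (1/2)(d_i g_jl + d_j g_il - d_l g_ij): [xx,x] = E_x/2 = -125/16, [xx,y] = F_x - E_y/2 = -245/24, [xy,x] = E_y/2 = 0, [xy,y] = G_x/2 = -115/12, [yy,x] = F_y - G_x/2 = 275/12, [yy,y] = G_y/2 = -118/9
Gamma^x_ij = (G*[ij,x] - F*[ij,y])/(EG - F^2), Gamma^y_ij = (E*[ij,y] - F*[ij,x])/(EG - F^2)

Answer: Gamma_xxx = -101175/169003, Gamma_xxy = -14950/169003, Gamma_xyy = 688840/507009, Gamma_yxx = -211065/338006, Gamma_yxy = -87630/169003, Gamma_yyy = -84138/169003


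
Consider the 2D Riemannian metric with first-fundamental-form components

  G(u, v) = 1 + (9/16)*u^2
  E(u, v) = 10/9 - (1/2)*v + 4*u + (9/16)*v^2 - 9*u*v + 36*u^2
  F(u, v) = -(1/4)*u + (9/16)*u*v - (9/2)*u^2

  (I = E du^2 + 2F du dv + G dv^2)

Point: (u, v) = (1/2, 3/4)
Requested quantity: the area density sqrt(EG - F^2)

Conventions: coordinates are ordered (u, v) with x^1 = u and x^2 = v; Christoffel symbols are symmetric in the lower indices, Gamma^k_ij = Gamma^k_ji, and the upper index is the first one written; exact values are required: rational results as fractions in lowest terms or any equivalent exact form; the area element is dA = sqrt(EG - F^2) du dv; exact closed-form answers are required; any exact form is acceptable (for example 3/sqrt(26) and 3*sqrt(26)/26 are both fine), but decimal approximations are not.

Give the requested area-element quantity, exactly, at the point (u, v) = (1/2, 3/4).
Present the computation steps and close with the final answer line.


E = 19993/2304, F = -133/128, G = 73/64; EG - F^2 = 20317/2304

Answer: sqrt(EG - F^2) = sqrt(20317)/48


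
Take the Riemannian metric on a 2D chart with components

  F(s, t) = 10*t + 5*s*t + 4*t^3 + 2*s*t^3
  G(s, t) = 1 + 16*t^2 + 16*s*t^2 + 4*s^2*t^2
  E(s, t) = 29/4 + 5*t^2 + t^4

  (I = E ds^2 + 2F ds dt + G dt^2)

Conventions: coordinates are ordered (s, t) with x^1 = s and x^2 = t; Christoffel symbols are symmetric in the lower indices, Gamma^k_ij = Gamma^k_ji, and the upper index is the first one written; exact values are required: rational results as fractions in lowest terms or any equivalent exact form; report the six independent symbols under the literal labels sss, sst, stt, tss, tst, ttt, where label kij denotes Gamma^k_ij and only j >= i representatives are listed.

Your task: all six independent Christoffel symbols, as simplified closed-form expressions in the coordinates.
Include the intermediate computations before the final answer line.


E = 29/4 + 5*t^2 + t^4; F = 10*t + 5*s*t + 4*t^3 + 2*s*t^3; G = 1 + 16*t^2 + 16*s*t^2 + 4*s^2*t^2
Gamma^k_ij = (1/2) g^{kl} (d_i g_jl + d_j g_il - d_l g_ij), with g^inv = (1/(EG-F^2)) [[G, -F], [-F, E]]
first partials: E_s = 0, E_t = 10*t + 4*t^3, F_s = 5*t + 2*t^3, F_t = 10 + 5*s + 12*t^2 + 6*s*t^2, G_s = 16*t^2 + 8*s*t^2, G_t = 32*t + 32*s*t + 8*s^2*t
D = EG - F^2 = 29/4 + 21*t^2 + 16*s*t^2 + t^4 + 4*s^2*t^2
expanded: Gamma^s_ss = (G E_s - 2F F_s + F E_t)/(2D), Gamma^s_st = (G E_t - F G_s)/(2D), Gamma^s_tt = (2G F_t - G G_s - F G_t)/(2D), Gamma^t_ss = (2E F_s - E E_t - F E_s)/(2D), Gamma^t_st = (E G_s - F E_t)/(2D), Gamma^t_tt = (E G_t - 2F F_t + F G_s)/(2D); substitute and cancel common factors

Answer: Gamma_sss = 0, Gamma_sst = (8*t^3 + 20*t)/(16*s^2*t^2 + 64*s*t^2 + 4*t^4 + 84*t^2 + 29), Gamma_stt = (8*s*t^2 + 20*s + 16*t^2 + 40)/(16*s^2*t^2 + 64*s*t^2 + 4*t^4 + 84*t^2 + 29), Gamma_tss = 0, Gamma_tst = (16*s*t^2 + 32*t^2)/(16*s^2*t^2 + 64*s*t^2 + 4*t^4 + 84*t^2 + 29), Gamma_ttt = (16*s^2*t + 64*s*t + 64*t)/(16*s^2*t^2 + 64*s*t^2 + 4*t^4 + 84*t^2 + 29)


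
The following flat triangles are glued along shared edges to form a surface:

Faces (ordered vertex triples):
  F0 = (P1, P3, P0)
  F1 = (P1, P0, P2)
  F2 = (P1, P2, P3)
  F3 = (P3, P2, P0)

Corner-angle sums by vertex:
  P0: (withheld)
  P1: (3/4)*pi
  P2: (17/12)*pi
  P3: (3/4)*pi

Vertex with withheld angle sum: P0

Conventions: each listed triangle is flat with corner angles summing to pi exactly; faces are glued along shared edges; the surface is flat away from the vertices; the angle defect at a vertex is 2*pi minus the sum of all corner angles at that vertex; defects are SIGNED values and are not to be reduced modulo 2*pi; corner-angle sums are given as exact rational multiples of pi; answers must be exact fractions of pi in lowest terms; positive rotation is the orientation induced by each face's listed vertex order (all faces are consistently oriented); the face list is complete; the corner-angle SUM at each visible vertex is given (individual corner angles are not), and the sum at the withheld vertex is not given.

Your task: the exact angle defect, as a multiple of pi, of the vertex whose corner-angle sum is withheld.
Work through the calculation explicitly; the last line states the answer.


V = 4, E = 6, F = 4; chi = V - E + F = 2
Gauss-Bonnet: total defect = 2*pi*chi = 4*pi; visible defects sum to (37/12)*pi

Answer: defect(P0) = (11/12)*pi


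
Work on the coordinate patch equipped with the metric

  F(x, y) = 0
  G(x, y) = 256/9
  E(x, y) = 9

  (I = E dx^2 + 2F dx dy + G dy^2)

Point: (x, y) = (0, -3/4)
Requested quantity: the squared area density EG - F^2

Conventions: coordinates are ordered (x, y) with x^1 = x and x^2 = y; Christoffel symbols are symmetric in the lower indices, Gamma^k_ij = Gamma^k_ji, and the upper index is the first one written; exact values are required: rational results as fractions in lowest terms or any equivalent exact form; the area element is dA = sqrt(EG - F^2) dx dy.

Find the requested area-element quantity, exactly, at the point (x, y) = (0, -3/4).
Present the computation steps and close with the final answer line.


E = 9, F = 0, G = 256/9; EG - F^2 = 256

Answer: EG - F^2 = 256


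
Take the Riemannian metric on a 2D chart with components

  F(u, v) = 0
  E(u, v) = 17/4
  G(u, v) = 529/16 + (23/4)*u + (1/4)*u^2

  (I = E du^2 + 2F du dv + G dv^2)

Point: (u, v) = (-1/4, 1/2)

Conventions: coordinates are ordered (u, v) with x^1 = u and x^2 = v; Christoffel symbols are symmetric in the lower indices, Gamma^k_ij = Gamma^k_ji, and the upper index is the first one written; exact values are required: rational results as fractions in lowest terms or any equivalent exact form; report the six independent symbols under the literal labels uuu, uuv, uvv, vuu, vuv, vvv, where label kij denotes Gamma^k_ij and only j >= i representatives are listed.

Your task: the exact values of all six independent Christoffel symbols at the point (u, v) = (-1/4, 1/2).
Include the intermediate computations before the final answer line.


E = 17/4, F = 0, G = 2025/64 at the point
E_u = 0, E_v = 0, F_u = 0, F_v = 0, G_u = 45/8, G_v = 0
EG - F^2 = 34425/256;  g^inv = (256/34425) * [[2025/64, 0], [0, 17/4]]
first-kind symbols [ij,l] = (1/2)(d_i g_jl + d_j g_il - d_l g_ij): [uu,u] = E_u/2 = 0, [uu,v] = F_u - E_v/2 = 0, [uv,u] = E_v/2 = 0, [uv,v] = G_u/2 = 45/16, [vv,u] = F_v - G_u/2 = -45/16, [vv,v] = G_v/2 = 0
Gamma^u_ij = (G*[ij,u] - F*[ij,v])/(EG - F^2), Gamma^v_ij = (E*[ij,v] - F*[ij,u])/(EG - F^2)

Answer: Gamma_uuu = 0, Gamma_uuv = 0, Gamma_uvv = -45/68, Gamma_vuu = 0, Gamma_vuv = 4/45, Gamma_vvv = 0


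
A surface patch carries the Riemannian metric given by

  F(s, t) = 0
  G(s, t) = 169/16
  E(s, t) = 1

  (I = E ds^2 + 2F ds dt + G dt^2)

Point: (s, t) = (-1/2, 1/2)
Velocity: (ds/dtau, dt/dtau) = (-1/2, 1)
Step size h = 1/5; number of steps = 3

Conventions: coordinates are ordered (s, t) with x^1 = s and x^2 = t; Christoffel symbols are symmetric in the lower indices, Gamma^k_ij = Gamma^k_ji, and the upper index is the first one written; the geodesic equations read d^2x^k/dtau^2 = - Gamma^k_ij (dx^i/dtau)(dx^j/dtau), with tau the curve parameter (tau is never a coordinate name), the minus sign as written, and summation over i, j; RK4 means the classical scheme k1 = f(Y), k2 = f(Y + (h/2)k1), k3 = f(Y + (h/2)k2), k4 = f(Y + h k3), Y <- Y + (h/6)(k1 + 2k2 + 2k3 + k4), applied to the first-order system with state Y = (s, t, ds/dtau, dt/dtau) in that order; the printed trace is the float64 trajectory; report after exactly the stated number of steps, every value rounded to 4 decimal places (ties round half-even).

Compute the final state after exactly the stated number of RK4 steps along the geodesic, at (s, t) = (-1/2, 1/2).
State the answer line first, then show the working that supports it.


Answer: s = -0.8000, t = 1.1000, ds/dtau = -0.5000, dt/dtau = 1.0000

f(Y) = (ds/dtau, dt/dtau, -Gamma^s_ij Y'^i Y'^j, -Gamma^t_ij Y'^i Y'^j) with the Gammas evaluated at the stage position; h = 0.200000; intermediate values shown to 6 dp
step 0: s = -0.5000, t = 0.5000, ds/dtau = -0.5000, dt/dtau = 1.0000
step 1:
  k1: at (s, t) = (-0.500000, 0.500000), (ds/dtau, dt/dtau) = (-0.500000, 1.000000); Gamma_sss = 0.000000, Gamma_sst = 0.000000, Gamma_stt = 0.000000, Gamma_tss = 0.000000, Gamma_tst = 0.000000, Gamma_ttt = 0.000000; k1 = (-0.500000, 1.000000, 0.000000, 0.000000)
  k2: at (s, t) = (-0.550000, 0.600000), (ds/dtau, dt/dtau) = (-0.500000, 1.000000); Gamma_sss = 0.000000, Gamma_sst = 0.000000, Gamma_stt = 0.000000, Gamma_tss = 0.000000, Gamma_tst = 0.000000, Gamma_ttt = 0.000000; k2 = (-0.500000, 1.000000, 0.000000, 0.000000)
  k3: at (s, t) = (-0.550000, 0.600000), (ds/dtau, dt/dtau) = (-0.500000, 1.000000); Gamma_sss = 0.000000, Gamma_sst = 0.000000, Gamma_stt = 0.000000, Gamma_tss = 0.000000, Gamma_tst = 0.000000, Gamma_ttt = 0.000000; k3 = (-0.500000, 1.000000, 0.000000, 0.000000)
  k4: at (s, t) = (-0.600000, 0.700000), (ds/dtau, dt/dtau) = (-0.500000, 1.000000); Gamma_sss = 0.000000, Gamma_sst = 0.000000, Gamma_stt = 0.000000, Gamma_tss = 0.000000, Gamma_tst = 0.000000, Gamma_ttt = 0.000000; k4 = (-0.500000, 1.000000, 0.000000, 0.000000)
  Y <- Y + (h/6)(k1 + 2k2 + 2k3 + k4): s = -0.6000, t = 0.7000, ds/dtau = -0.5000, dt/dtau = 1.0000
step 2:
  k1: at (s, t) = (-0.600000, 0.700000), (ds/dtau, dt/dtau) = (-0.500000, 1.000000); Gamma_sss = 0.000000, Gamma_sst = 0.000000, Gamma_stt = 0.000000, Gamma_tss = 0.000000, Gamma_tst = 0.000000, Gamma_ttt = 0.000000; k1 = (-0.500000, 1.000000, 0.000000, 0.000000)
  k2: at (s, t) = (-0.650000, 0.800000), (ds/dtau, dt/dtau) = (-0.500000, 1.000000); Gamma_sss = 0.000000, Gamma_sst = 0.000000, Gamma_stt = 0.000000, Gamma_tss = 0.000000, Gamma_tst = 0.000000, Gamma_ttt = 0.000000; k2 = (-0.500000, 1.000000, 0.000000, 0.000000)
  k3: at (s, t) = (-0.650000, 0.800000), (ds/dtau, dt/dtau) = (-0.500000, 1.000000); Gamma_sss = 0.000000, Gamma_sst = 0.000000, Gamma_stt = 0.000000, Gamma_tss = 0.000000, Gamma_tst = 0.000000, Gamma_ttt = 0.000000; k3 = (-0.500000, 1.000000, 0.000000, 0.000000)
  k4: at (s, t) = (-0.700000, 0.900000), (ds/dtau, dt/dtau) = (-0.500000, 1.000000); Gamma_sss = 0.000000, Gamma_sst = 0.000000, Gamma_stt = 0.000000, Gamma_tss = 0.000000, Gamma_tst = 0.000000, Gamma_ttt = 0.000000; k4 = (-0.500000, 1.000000, 0.000000, 0.000000)
  Y <- Y + (h/6)(k1 + 2k2 + 2k3 + k4): s = -0.7000, t = 0.9000, ds/dtau = -0.5000, dt/dtau = 1.0000
step 3:
  k1: at (s, t) = (-0.700000, 0.900000), (ds/dtau, dt/dtau) = (-0.500000, 1.000000); Gamma_sss = 0.000000, Gamma_sst = 0.000000, Gamma_stt = 0.000000, Gamma_tss = 0.000000, Gamma_tst = 0.000000, Gamma_ttt = 0.000000; k1 = (-0.500000, 1.000000, 0.000000, 0.000000)
  k2: at (s, t) = (-0.750000, 1.000000), (ds/dtau, dt/dtau) = (-0.500000, 1.000000); Gamma_sss = 0.000000, Gamma_sst = 0.000000, Gamma_stt = 0.000000, Gamma_tss = 0.000000, Gamma_tst = 0.000000, Gamma_ttt = 0.000000; k2 = (-0.500000, 1.000000, 0.000000, 0.000000)
  k3: at (s, t) = (-0.750000, 1.000000), (ds/dtau, dt/dtau) = (-0.500000, 1.000000); Gamma_sss = 0.000000, Gamma_sst = 0.000000, Gamma_stt = 0.000000, Gamma_tss = 0.000000, Gamma_tst = 0.000000, Gamma_ttt = 0.000000; k3 = (-0.500000, 1.000000, 0.000000, 0.000000)
  k4: at (s, t) = (-0.800000, 1.100000), (ds/dtau, dt/dtau) = (-0.500000, 1.000000); Gamma_sss = 0.000000, Gamma_sst = 0.000000, Gamma_stt = 0.000000, Gamma_tss = 0.000000, Gamma_tst = 0.000000, Gamma_ttt = 0.000000; k4 = (-0.500000, 1.000000, 0.000000, 0.000000)
  Y <- Y + (h/6)(k1 + 2k2 + 2k3 + k4): s = -0.8000, t = 1.1000, ds/dtau = -0.5000, dt/dtau = 1.0000
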